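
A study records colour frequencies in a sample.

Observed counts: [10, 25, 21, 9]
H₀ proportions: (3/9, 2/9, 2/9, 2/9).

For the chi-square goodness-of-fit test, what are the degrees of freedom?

degrees of freedom = 3

df = k − 1 = 4 − 1 = 3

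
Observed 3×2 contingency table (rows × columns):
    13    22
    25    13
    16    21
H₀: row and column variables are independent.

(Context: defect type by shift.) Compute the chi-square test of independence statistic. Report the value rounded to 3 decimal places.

test statistic = 6.745

Row totals [35, 38, 37], col totals [54, 56], n=110
χ² = (13−17.18)²/17.18 + (22−17.82)²/17.82 + (25−18.65)²/18.65 + (13−19.35)²/19.35 + (16−18.16)²/18.16 + (21−18.84)²/18.84 = 6.7453
df = 2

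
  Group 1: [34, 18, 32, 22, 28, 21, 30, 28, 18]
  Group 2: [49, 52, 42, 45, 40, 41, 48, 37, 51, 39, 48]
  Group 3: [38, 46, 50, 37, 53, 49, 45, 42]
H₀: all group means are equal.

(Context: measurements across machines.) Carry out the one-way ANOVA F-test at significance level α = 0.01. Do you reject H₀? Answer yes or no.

Group means [25.67, 44.73, 45.00], grand mean 38.679
SSB = Σnᵢ(x̄ᵢ−x̄)² = 2245.925; SSW = ΣΣ(x−x̄ᵢ)² = 788.182
MSB = 2245.925/2 = 1122.9627; MSW = 788.182/25 = 31.5273
F = MSB/MSW = 35.6188
df = (2, 25)
p-value (upper-tail) = 0.00000
At α=0.01: p < α → reject H₀

reject H₀: yes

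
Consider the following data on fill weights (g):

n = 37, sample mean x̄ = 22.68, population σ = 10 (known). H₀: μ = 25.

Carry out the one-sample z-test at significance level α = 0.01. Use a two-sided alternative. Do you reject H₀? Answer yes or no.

reject H₀: no

SE = σ/√n = 10/√37 = 1.6440
z = (x̄−μ₀)/SE = (22.68−25)/1.6440 = -1.4112
p-value (two-sided) = 0.15819
At α=0.01: p ≥ α → fail to reject H₀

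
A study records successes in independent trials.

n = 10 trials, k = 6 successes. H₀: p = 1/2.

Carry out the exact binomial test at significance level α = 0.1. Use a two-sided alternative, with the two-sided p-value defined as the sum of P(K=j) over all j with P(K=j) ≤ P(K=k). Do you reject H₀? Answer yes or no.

reject H₀: no

Exact binomial: n=10, k=6, p₀=1/2=0.5000
P(X=j) = C(n,j)·p₀^j·(1−p₀)^(n−j); p = Σ P(X=j) over j with P(X=j) ≤ P(X=6)
p-value (two-sided) = 0.75391
At α=0.1: p ≥ α → fail to reject H₀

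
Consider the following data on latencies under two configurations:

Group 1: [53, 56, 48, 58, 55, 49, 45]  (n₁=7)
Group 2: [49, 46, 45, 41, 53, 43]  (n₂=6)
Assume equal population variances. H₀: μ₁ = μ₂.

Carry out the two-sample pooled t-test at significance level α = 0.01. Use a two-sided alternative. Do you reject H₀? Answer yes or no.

reject H₀: no

x̄₁=52.000, s₁=4.761, n₁=7
x̄₂=46.167, s₂=4.309, n₂=6
s_p² = [6·4.761² + 5·4.309²]/11 = 20.8030
SE = √(s_p²·(1/7+1/6)) = 2.5375
t = (52.000−46.167)/2.5375 = 2.2988
df = 11
p-value (two-sided) = 0.04212
At α=0.01: p ≥ α → fail to reject H₀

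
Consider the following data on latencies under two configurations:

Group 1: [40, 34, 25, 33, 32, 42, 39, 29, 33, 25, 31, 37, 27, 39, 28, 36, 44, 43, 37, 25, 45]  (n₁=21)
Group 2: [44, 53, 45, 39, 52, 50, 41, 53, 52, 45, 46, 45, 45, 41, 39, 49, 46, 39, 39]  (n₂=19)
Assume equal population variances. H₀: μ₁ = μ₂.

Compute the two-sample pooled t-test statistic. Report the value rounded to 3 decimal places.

test statistic = -5.956

x̄₁=34.476, s₁=6.470, n₁=21
x̄₂=45.421, s₂=4.959, n₂=19
s_p² = [20·6.470² + 18·4.959²]/38 = 33.6808
SE = √(s_p²·(1/21+1/19)) = 1.8375
t = (34.476−45.421)/1.8375 = -5.9563
df = 38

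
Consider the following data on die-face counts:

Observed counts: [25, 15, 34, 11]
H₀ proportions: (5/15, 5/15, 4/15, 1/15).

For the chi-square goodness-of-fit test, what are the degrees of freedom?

degrees of freedom = 3

df = k − 1 = 4 − 1 = 3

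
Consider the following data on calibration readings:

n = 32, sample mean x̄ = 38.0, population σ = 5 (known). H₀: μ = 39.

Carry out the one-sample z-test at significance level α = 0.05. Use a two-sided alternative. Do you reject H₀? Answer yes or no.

SE = σ/√n = 5/√32 = 0.8839
z = (x̄−μ₀)/SE = (38.0−39)/0.8839 = -1.1314
p-value (two-sided) = 0.25790
At α=0.05: p ≥ α → fail to reject H₀

reject H₀: no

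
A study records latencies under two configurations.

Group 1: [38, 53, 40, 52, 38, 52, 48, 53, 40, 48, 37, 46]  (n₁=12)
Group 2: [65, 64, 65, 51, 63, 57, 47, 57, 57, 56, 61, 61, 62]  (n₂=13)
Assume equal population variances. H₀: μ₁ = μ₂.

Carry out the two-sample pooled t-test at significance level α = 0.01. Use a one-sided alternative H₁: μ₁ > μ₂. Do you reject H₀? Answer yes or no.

x̄₁=45.417, s₁=6.431, n₁=12
x̄₂=58.923, s₂=5.469, n₂=13
s_p² = [11·6.431² + 12·5.469²]/23 = 35.3843
SE = √(s_p²·(1/12+1/13)) = 2.3813
t = (45.417−58.923)/2.3813 = -5.6719
df = 23
p-value (one-sided, H₁ greater) = 1.00000
At α=0.01: p ≥ α → fail to reject H₀

reject H₀: no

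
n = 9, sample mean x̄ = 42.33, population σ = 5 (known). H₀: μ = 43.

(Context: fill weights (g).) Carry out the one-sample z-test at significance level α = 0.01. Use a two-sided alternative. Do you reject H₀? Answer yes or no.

reject H₀: no

SE = σ/√n = 5/√9 = 1.6667
z = (x̄−μ₀)/SE = (42.33−43)/1.6667 = -0.4020
p-value (two-sided) = 0.68768
At α=0.01: p ≥ α → fail to reject H₀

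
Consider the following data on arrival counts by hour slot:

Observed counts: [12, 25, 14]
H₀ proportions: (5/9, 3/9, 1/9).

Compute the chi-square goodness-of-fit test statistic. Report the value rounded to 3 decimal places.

n = 51; E_i = n·p_i = [28.33, 17.00, 5.67]
χ² = (12−28.33)²/28.33 + (25−17.00)²/17.00 + (14−5.67)²/5.67 = 25.4353
df = 2

test statistic = 25.435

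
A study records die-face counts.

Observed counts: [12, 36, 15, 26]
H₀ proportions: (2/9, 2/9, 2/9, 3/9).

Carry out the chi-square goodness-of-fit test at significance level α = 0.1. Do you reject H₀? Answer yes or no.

reject H₀: yes

n = 89; E_i = n·p_i = [19.78, 19.78, 19.78, 29.67]
χ² = (12−19.78)²/19.78 + (36−19.78)²/19.78 + (15−19.78)²/19.78 + (26−29.67)²/29.67 = 17.9719
df = 3
p-value (upper-tail) = 0.00045
At α=0.1: p < α → reject H₀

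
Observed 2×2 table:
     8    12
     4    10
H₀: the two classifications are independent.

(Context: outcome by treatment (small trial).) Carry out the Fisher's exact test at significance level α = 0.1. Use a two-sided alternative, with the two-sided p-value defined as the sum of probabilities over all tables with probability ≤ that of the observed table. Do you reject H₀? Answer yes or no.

Margins: r₁=20, r₂=14, c₁=12, c₂=22, n=34
p_obs = C(20,8)·C(14,4)/C(34,12); sum pmf over tables with pmf ≤ p_obs
p-value (two-sided) = 0.71698
At α=0.1: p ≥ α → fail to reject H₀

reject H₀: no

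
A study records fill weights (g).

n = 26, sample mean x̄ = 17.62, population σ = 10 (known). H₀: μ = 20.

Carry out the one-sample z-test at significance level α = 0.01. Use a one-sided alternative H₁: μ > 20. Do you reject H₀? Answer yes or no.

SE = σ/√n = 10/√26 = 1.9612
z = (x̄−μ₀)/SE = (17.62−20)/1.9612 = -1.2136
p-value (one-sided, H₁ greater) = 0.88754
At α=0.01: p ≥ α → fail to reject H₀

reject H₀: no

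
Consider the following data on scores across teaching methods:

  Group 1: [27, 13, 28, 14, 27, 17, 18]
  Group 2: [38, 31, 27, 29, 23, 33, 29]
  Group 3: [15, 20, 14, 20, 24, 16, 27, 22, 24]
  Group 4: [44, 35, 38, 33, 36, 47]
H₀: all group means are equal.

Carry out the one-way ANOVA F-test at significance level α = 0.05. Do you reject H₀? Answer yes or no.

Group means [20.57, 30.00, 20.22, 38.83], grand mean 26.517
SSB = Σnᵢ(x̄ᵢ−x̄)² = 1599.138; SSW = ΣΣ(x−x̄ᵢ)² = 704.103
MSB = 1599.138/3 = 533.0461; MSW = 704.103/25 = 28.1641
F = MSB/MSW = 18.9264
df = (3, 25)
p-value (upper-tail) = 0.00000
At α=0.05: p < α → reject H₀

reject H₀: yes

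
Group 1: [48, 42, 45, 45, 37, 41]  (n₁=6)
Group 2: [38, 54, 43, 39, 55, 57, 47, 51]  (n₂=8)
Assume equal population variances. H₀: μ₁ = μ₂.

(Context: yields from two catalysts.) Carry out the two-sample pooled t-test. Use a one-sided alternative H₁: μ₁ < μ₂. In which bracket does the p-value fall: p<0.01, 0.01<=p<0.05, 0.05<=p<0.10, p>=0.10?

p-value bracket: 0.05<=p<0.10

x̄₁=43.000, s₁=3.847, n₁=6
x̄₂=48.000, s₂=7.387, n₂=8
s_p² = [5·3.847² + 7·7.387²]/12 = 38.0000
SE = √(s_p²·(1/6+1/8)) = 3.3292
t = (43.000−48.000)/3.3292 = -1.5019
df = 12
p-value (one-sided, H₁ less) = 0.07949
→ bracket: 0.05<=p<0.10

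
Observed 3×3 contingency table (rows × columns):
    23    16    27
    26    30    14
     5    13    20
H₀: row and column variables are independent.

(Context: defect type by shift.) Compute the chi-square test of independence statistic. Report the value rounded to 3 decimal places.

test statistic = 17.056

Row totals [66, 70, 38], col totals [54, 59, 61], n=174
χ² = (23−20.48)²/20.48 + (16−22.38)²/22.38 + (27−23.14)²/23.14 + (26−21.72)²/21.72 + (30−23.74)²/23.74 + (14−24.54)²/24.54 + (5−11.79)²/11.79 + (13−12.89)²/12.89 + (20−13.32)²/13.32 = 17.0562
df = 4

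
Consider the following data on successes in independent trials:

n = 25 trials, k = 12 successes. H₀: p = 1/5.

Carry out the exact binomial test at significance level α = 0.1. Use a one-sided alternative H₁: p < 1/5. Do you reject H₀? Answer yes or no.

Exact binomial: n=25, k=12, p₀=1/5=0.2000
P(X≤12) from Σ C(n,i)·p₀^i·(1−p₀)^(n−i)
p-value (one-sided, H₁ less) = 0.99963
At α=0.1: p ≥ α → fail to reject H₀

reject H₀: no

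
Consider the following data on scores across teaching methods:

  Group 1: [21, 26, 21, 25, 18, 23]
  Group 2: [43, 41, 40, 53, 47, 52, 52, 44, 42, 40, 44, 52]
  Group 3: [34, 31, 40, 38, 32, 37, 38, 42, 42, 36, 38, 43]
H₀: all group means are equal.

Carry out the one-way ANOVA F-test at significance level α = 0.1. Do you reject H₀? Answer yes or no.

reject H₀: yes

Group means [22.33, 45.83, 37.58], grand mean 37.833
SSB = Σnᵢ(x̄ᵢ−x̄)² = 2210.250; SSW = ΣΣ(x−x̄ᵢ)² = 495.917
MSB = 2210.250/2 = 1105.1250; MSW = 495.917/27 = 18.3673
F = MSB/MSW = 60.1681
df = (2, 27)
p-value (upper-tail) = 0.00000
At α=0.1: p < α → reject H₀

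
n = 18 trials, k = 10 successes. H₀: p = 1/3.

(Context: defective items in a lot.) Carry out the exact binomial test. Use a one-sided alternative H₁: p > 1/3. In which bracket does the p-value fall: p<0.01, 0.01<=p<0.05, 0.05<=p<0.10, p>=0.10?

Exact binomial: n=18, k=10, p₀=1/3=0.3333
P(X≥10) from Σ C(n,i)·p₀^i·(1−p₀)^(n−i)
p-value (one-sided, H₁ greater) = 0.04335
→ bracket: 0.01<=p<0.05

p-value bracket: 0.01<=p<0.05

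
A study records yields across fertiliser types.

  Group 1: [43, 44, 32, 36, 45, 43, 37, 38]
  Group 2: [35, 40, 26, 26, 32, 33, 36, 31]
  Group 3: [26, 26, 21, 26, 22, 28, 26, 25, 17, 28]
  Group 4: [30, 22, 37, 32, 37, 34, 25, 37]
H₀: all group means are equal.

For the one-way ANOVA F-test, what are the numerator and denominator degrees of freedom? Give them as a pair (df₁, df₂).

k = 4 groups, N = 34 total
df = (k−1, N−k) = (4−1, 34−4) = (3, 30)

degrees of freedom = [3, 30]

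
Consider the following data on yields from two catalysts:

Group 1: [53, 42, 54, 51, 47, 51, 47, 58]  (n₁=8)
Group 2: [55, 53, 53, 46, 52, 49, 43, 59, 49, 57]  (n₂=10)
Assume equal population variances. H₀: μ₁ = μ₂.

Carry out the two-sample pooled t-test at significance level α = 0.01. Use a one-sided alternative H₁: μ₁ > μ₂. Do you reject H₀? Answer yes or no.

reject H₀: no

x̄₁=50.375, s₁=4.955, n₁=8
x̄₂=51.600, s₂=4.926, n₂=10
s_p² = [7·4.955² + 9·4.926²]/16 = 24.3922
SE = √(s_p²·(1/8+1/10)) = 2.3427
t = (50.375−51.600)/2.3427 = -0.5229
df = 16
p-value (one-sided, H₁ greater) = 0.69590
At α=0.01: p ≥ α → fail to reject H₀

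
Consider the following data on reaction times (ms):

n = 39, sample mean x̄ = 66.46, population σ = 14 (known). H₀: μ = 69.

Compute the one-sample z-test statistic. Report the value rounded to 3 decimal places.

SE = σ/√n = 14/√39 = 2.2418
z = (x̄−μ₀)/SE = (66.46−69)/2.2418 = -1.1330

test statistic = -1.133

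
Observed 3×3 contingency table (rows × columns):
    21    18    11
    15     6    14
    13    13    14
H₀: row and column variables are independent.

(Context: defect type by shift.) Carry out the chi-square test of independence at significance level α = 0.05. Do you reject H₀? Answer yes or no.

Row totals [50, 35, 40], col totals [49, 37, 39], n=125
χ² = (21−19.60)²/19.60 + (18−14.80)²/14.80 + (11−15.60)²/15.60 + (15−13.72)²/13.72 + (6−10.36)²/10.36 + (14−10.92)²/10.92 + (13−15.68)²/15.68 + (13−11.84)²/11.84 + (14−12.48)²/12.48 = 5.7282
df = 4
p-value (upper-tail) = 0.22039
At α=0.05: p ≥ α → fail to reject H₀

reject H₀: no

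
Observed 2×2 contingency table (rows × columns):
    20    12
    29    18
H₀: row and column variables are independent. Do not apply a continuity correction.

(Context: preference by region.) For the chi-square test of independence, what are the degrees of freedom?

degrees of freedom = 1

df = (r−1)(c−1) = (2−1)·(2−1) = 1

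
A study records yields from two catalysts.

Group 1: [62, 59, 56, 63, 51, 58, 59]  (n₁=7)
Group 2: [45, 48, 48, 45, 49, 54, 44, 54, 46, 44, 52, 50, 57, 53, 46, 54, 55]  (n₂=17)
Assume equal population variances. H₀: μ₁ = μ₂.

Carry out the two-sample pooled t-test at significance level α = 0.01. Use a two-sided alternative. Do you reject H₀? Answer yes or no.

reject H₀: yes

x̄₁=58.286, s₁=3.988, n₁=7
x̄₂=49.647, s₂=4.300, n₂=17
s_p² = [6·3.988² + 16·4.300²]/22 = 17.7869
SE = √(s_p²·(1/7+1/17)) = 1.8940
t = (58.286−49.647)/1.8940 = 4.5610
df = 22
p-value (two-sided) = 0.00015
At α=0.01: p < α → reject H₀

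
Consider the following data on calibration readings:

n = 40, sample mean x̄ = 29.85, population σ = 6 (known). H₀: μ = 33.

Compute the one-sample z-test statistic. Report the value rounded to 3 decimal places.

SE = σ/√n = 6/√40 = 0.9487
z = (x̄−μ₀)/SE = (29.85−33)/0.9487 = -3.3204

test statistic = -3.320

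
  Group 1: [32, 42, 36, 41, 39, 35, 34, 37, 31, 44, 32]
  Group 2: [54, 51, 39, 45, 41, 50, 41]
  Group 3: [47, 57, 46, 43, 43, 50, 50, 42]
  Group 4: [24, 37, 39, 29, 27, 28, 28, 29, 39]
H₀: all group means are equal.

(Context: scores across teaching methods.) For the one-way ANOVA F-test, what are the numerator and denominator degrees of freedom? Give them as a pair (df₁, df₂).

degrees of freedom = [3, 31]

k = 4 groups, N = 35 total
df = (k−1, N−k) = (4−1, 35−4) = (3, 31)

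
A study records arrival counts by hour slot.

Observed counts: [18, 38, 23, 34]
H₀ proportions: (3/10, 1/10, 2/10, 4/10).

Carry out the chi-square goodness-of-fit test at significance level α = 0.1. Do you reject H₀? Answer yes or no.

reject H₀: yes

n = 113; E_i = n·p_i = [33.90, 11.30, 22.60, 45.20]
χ² = (18−33.90)²/33.90 + (38−11.30)²/11.30 + (23−22.60)²/22.60 + (34−45.20)²/45.20 = 73.3274
df = 3
p-value (upper-tail) = 0.00000
At α=0.1: p < α → reject H₀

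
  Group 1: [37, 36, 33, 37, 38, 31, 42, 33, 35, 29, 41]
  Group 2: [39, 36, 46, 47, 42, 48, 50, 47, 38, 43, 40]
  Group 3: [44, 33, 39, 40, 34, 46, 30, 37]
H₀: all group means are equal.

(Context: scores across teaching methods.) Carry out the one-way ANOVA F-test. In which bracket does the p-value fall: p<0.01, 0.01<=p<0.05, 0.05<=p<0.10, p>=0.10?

Group means [35.64, 43.27, 37.88], grand mean 39.033
SSB = Σnᵢ(x̄ᵢ−x̄)² = 335.364; SSW = ΣΣ(x−x̄ᵢ)² = 583.602
MSB = 335.364/2 = 167.6822; MSW = 583.602/27 = 21.6149
F = MSB/MSW = 7.7577
df = (2, 27)
p-value (upper-tail) = 0.00218
→ bracket: p<0.01

p-value bracket: p<0.01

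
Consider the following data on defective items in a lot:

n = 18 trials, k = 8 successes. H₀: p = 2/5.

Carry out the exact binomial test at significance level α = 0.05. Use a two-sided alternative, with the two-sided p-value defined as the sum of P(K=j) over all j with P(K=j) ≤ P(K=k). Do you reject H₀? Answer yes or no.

reject H₀: no

Exact binomial: n=18, k=8, p₀=2/5=0.4000
P(X=j) = C(n,j)·p₀^j·(1−p₀)^(n−j); p = Σ P(X=j) over j with P(X=j) ≤ P(X=8)
p-value (two-sided) = 0.81084
At α=0.05: p ≥ α → fail to reject H₀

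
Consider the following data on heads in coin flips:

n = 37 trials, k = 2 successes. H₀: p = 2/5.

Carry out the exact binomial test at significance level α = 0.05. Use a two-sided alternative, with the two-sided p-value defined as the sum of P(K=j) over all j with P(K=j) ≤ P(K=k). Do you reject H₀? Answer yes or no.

reject H₀: yes

Exact binomial: n=37, k=2, p₀=2/5=0.4000
P(X=j) = C(n,j)·p₀^j·(1−p₀)^(n−j); p = Σ P(X=j) over j with P(X=j) ≤ P(X=2)
p-value (two-sided) = 0.00000
At α=0.05: p < α → reject H₀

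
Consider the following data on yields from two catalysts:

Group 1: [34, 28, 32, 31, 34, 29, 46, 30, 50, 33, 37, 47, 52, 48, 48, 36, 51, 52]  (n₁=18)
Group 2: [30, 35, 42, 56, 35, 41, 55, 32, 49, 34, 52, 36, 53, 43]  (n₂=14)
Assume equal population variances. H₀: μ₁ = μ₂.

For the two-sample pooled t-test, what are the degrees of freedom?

degrees of freedom = 30

df = n₁ + n₂ − 2 = 18 + 14 − 2 = 30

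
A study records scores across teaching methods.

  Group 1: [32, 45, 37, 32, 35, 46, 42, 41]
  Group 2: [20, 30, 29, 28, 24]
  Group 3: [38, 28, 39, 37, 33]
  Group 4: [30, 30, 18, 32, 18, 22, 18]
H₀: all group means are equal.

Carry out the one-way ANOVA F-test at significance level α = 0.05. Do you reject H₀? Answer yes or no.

Group means [38.75, 26.20, 35.00, 24.00], grand mean 31.360
SSB = Σnᵢ(x̄ᵢ−x̄)² = 1015.460; SSW = ΣΣ(x−x̄ᵢ)² = 614.300
MSB = 1015.460/3 = 338.4867; MSW = 614.300/21 = 29.2524
F = MSB/MSW = 11.5713
df = (3, 21)
p-value (upper-tail) = 0.00011
At α=0.05: p < α → reject H₀

reject H₀: yes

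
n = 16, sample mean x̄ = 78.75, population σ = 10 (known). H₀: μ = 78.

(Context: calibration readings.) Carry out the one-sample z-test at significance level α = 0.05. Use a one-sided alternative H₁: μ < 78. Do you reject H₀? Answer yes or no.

SE = σ/√n = 10/√16 = 2.5000
z = (x̄−μ₀)/SE = (78.75−78)/2.5000 = 0.3000
p-value (one-sided, H₁ less) = 0.61791
At α=0.05: p ≥ α → fail to reject H₀

reject H₀: no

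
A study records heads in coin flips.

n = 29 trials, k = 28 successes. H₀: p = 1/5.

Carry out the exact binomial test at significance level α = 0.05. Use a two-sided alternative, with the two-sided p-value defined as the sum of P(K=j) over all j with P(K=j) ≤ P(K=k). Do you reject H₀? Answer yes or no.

reject H₀: yes

Exact binomial: n=29, k=28, p₀=1/5=0.2000
P(X=j) = C(n,j)·p₀^j·(1−p₀)^(n−j); p = Σ P(X=j) over j with P(X=j) ≤ P(X=28)
p-value (two-sided) = 0.00000
At α=0.05: p < α → reject H₀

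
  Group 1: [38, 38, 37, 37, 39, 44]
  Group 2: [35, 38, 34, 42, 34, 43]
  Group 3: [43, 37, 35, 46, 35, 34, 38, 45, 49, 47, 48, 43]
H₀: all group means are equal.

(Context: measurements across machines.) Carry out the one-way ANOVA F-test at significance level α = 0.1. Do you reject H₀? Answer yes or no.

reject H₀: no

Group means [38.83, 37.67, 41.67], grand mean 39.958
SSB = Σnᵢ(x̄ᵢ−x̄)² = 74.125; SSW = ΣΣ(x−x̄ᵢ)² = 454.833
MSB = 74.125/2 = 37.0625; MSW = 454.833/21 = 21.6587
F = MSB/MSW = 1.7112
df = (2, 21)
p-value (upper-tail) = 0.20489
At α=0.1: p ≥ α → fail to reject H₀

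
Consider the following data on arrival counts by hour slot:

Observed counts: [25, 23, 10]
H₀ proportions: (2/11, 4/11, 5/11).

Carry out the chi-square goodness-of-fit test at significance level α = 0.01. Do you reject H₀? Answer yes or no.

reject H₀: yes

n = 58; E_i = n·p_i = [10.55, 21.09, 26.36]
χ² = (25−10.55)²/10.55 + (23−21.09)²/21.09 + (10−26.36)²/26.36 = 30.1422
df = 2
p-value (upper-tail) = 0.00000
At α=0.01: p < α → reject H₀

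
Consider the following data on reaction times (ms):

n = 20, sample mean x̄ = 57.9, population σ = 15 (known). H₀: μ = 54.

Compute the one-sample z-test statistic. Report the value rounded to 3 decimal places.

SE = σ/√n = 15/√20 = 3.3541
z = (x̄−μ₀)/SE = (57.9−54)/3.3541 = 1.1628

test statistic = 1.163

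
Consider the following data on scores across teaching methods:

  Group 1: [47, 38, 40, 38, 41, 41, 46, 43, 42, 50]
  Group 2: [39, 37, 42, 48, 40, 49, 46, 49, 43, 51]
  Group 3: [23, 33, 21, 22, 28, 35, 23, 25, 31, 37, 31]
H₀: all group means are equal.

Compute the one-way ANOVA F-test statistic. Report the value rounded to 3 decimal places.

test statistic = 35.564

Group means [42.60, 44.40, 28.09], grand mean 38.032
SSB = Σnᵢ(x̄ᵢ−x̄)² = 1701.259; SSW = ΣΣ(x−x̄ᵢ)² = 669.709
MSB = 1701.259/2 = 850.6293; MSW = 669.709/28 = 23.9182
F = MSB/MSW = 35.5641
df = (2, 28)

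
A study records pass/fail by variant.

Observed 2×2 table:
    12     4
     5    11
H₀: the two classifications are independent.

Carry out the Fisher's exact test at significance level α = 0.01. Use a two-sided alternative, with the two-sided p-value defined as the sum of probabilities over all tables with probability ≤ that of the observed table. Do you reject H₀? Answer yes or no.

Margins: r₁=16, r₂=16, c₁=17, c₂=15, n=32
p_obs = C(16,12)·C(16,5)/C(32,17); sum pmf over tables with pmf ≤ p_obs
p-value (two-sided) = 0.03195
At α=0.01: p ≥ α → fail to reject H₀

reject H₀: no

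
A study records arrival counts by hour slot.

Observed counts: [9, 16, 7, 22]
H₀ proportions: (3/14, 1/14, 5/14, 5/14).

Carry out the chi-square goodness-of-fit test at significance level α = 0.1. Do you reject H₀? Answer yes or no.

reject H₀: yes

n = 54; E_i = n·p_i = [11.57, 3.86, 19.29, 19.29]
χ² = (9−11.57)²/11.57 + (16−3.86)²/3.86 + (7−19.29)²/19.29 + (22−19.29)²/19.29 = 47.0074
df = 3
p-value (upper-tail) = 0.00000
At α=0.1: p < α → reject H₀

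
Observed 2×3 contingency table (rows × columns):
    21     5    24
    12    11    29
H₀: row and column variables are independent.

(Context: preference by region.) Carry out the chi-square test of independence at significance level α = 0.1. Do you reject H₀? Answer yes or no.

Row totals [50, 52], col totals [33, 16, 53], n=102
χ² = (21−16.18)²/16.18 + (5−7.84)²/7.84 + (24−25.98)²/25.98 + (12−16.82)²/16.82 + (11−8.16)²/8.16 + (29−27.02)²/27.02 = 5.1390
df = 2
p-value (upper-tail) = 0.07657
At α=0.1: p < α → reject H₀

reject H₀: yes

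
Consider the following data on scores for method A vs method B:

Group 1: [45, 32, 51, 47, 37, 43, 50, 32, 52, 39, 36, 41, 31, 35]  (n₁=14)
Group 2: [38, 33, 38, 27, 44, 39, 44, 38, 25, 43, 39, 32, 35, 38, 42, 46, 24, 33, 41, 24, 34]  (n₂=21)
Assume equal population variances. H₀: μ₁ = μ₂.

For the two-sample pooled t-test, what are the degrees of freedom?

df = n₁ + n₂ − 2 = 14 + 21 − 2 = 33

degrees of freedom = 33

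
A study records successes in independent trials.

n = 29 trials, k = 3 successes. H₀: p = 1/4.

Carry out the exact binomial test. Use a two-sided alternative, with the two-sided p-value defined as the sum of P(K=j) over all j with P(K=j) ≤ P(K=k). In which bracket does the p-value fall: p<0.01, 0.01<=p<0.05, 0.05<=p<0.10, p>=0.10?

Exact binomial: n=29, k=3, p₀=1/4=0.2500
P(X=j) = C(n,j)·p₀^j·(1−p₀)^(n−j); p = Σ P(X=j) over j with P(X=j) ≤ P(X=3)
p-value (two-sided) = 0.08454
→ bracket: 0.05<=p<0.10

p-value bracket: 0.05<=p<0.10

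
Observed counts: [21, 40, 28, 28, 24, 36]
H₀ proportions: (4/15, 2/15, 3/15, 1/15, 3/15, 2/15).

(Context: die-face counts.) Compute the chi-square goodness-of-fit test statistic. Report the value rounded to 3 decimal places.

n = 177; E_i = n·p_i = [47.20, 23.60, 35.40, 11.80, 35.40, 23.60]
χ² = (21−47.20)²/47.20 + (40−23.60)²/23.60 + (28−35.40)²/35.40 + (28−11.80)²/11.80 + (24−35.40)²/35.40 + (36−23.60)²/23.60 = 59.9138
df = 5

test statistic = 59.914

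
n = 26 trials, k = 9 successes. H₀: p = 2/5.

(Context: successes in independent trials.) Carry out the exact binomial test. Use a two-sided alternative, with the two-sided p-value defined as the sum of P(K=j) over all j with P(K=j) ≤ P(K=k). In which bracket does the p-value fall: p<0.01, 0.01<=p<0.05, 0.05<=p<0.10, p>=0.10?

Exact binomial: n=26, k=9, p₀=2/5=0.4000
P(X=j) = C(n,j)·p₀^j·(1−p₀)^(n−j); p = Σ P(X=j) over j with P(X=j) ≤ P(X=9)
p-value (two-sided) = 0.69050
→ bracket: p>=0.10

p-value bracket: p>=0.10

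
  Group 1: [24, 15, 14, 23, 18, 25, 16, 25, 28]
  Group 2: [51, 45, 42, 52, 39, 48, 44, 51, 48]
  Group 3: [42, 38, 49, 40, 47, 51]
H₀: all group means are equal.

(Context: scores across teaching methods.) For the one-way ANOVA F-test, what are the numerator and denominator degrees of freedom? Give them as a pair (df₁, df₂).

k = 3 groups, N = 24 total
df = (k−1, N−k) = (3−1, 24−3) = (2, 21)

degrees of freedom = [2, 21]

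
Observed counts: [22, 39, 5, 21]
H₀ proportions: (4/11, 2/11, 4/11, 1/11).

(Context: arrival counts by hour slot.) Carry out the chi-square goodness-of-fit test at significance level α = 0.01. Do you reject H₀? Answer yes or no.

reject H₀: yes

n = 87; E_i = n·p_i = [31.64, 15.82, 31.64, 7.91]
χ² = (22−31.64)²/31.64 + (39−15.82)²/15.82 + (5−31.64)²/31.64 + (21−7.91)²/7.91 = 81.0029
df = 3
p-value (upper-tail) = 0.00000
At α=0.01: p < α → reject H₀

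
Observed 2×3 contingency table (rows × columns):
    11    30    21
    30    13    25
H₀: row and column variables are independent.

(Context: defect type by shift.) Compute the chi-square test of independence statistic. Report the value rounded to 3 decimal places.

Row totals [62, 68], col totals [41, 43, 46], n=130
χ² = (11−19.55)²/19.55 + (30−20.51)²/20.51 + (21−21.94)²/21.94 + (30−21.45)²/21.45 + (13−22.49)²/22.49 + (25−24.06)²/24.06 = 15.6300
df = 2

test statistic = 15.630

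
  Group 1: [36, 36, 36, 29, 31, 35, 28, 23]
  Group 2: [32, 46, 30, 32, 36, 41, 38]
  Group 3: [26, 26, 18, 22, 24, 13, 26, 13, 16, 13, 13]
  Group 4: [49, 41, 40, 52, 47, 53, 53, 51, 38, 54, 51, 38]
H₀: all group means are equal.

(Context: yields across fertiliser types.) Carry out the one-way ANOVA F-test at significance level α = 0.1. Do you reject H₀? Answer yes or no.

Group means [31.75, 36.43, 19.09, 47.25], grand mean 33.842
SSB = Σnᵢ(x̄ᵢ−x̄)² = 4632.679; SSW = ΣΣ(x−x̄ᵢ)² = 1122.373
MSB = 4632.679/3 = 1544.2264; MSW = 1122.373/34 = 33.0110
F = MSB/MSW = 46.7792
df = (3, 34)
p-value (upper-tail) = 0.00000
At α=0.1: p < α → reject H₀

reject H₀: yes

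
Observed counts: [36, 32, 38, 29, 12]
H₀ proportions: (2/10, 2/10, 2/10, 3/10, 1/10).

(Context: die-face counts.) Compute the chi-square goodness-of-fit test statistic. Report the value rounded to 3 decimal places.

n = 147; E_i = n·p_i = [29.40, 29.40, 29.40, 44.10, 14.70]
χ² = (36−29.40)²/29.40 + (32−29.40)²/29.40 + (38−29.40)²/29.40 + (29−44.10)²/44.10 + (12−14.70)²/14.70 = 9.8934
df = 4

test statistic = 9.893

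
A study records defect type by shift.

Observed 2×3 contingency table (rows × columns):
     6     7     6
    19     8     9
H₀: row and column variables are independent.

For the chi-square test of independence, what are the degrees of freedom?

degrees of freedom = 2

df = (r−1)(c−1) = (2−1)·(3−1) = 2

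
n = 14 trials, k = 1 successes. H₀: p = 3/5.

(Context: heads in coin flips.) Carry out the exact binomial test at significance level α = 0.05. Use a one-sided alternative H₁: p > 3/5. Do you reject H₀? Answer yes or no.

Exact binomial: n=14, k=1, p₀=3/5=0.6000
P(X≥1) from Σ C(n,i)·p₀^i·(1−p₀)^(n−i)
p-value (one-sided, H₁ greater) = 1.00000
At α=0.05: p ≥ α → fail to reject H₀

reject H₀: no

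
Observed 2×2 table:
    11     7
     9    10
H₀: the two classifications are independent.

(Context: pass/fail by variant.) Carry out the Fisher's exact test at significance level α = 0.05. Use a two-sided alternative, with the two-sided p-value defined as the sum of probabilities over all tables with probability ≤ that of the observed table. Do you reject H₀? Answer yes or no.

reject H₀: no

Margins: r₁=18, r₂=19, c₁=20, c₂=17, n=37
p_obs = C(18,11)·C(19,9)/C(37,20); sum pmf over tables with pmf ≤ p_obs
p-value (two-sided) = 0.51481
At α=0.05: p ≥ α → fail to reject H₀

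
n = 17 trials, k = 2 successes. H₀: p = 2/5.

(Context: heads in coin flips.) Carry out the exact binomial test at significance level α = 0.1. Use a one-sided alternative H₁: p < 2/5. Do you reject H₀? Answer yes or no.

Exact binomial: n=17, k=2, p₀=2/5=0.4000
P(X≤2) from Σ C(n,i)·p₀^i·(1−p₀)^(n−i)
p-value (one-sided, H₁ less) = 0.01232
At α=0.1: p < α → reject H₀

reject H₀: yes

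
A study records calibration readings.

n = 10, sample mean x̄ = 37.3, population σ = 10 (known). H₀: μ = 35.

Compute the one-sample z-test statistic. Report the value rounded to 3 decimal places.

SE = σ/√n = 10/√10 = 3.1623
z = (x̄−μ₀)/SE = (37.3−35)/3.1623 = 0.7273

test statistic = 0.727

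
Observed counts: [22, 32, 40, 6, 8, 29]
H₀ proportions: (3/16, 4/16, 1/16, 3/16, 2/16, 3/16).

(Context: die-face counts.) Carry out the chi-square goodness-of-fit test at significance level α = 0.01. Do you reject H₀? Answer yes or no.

reject H₀: yes

n = 137; E_i = n·p_i = [25.69, 34.25, 8.56, 25.69, 17.12, 25.69]
χ² = (22−25.69)²/25.69 + (32−34.25)²/34.25 + (40−8.56)²/8.56 + (6−25.69)²/25.69 + (8−17.12)²/17.12 + (29−25.69)²/25.69 = 136.4793
df = 5
p-value (upper-tail) = 0.00000
At α=0.01: p < α → reject H₀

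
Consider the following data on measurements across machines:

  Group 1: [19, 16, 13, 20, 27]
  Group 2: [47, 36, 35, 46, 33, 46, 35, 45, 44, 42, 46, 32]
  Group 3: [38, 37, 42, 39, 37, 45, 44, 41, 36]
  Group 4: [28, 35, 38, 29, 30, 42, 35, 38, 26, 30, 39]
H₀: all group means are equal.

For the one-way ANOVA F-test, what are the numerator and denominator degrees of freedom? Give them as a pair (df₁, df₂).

k = 4 groups, N = 37 total
df = (k−1, N−k) = (4−1, 37−4) = (3, 33)

degrees of freedom = [3, 33]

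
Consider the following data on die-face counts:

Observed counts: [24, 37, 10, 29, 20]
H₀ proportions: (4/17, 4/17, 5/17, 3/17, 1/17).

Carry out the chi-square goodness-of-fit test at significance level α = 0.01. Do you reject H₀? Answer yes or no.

reject H₀: yes

n = 120; E_i = n·p_i = [28.24, 28.24, 35.29, 21.18, 7.06]
χ² = (24−28.24)²/28.24 + (37−28.24)²/28.24 + (10−35.29)²/35.29 + (29−21.18)²/21.18 + (20−7.06)²/7.06 = 48.0993
df = 4
p-value (upper-tail) = 0.00000
At α=0.01: p < α → reject H₀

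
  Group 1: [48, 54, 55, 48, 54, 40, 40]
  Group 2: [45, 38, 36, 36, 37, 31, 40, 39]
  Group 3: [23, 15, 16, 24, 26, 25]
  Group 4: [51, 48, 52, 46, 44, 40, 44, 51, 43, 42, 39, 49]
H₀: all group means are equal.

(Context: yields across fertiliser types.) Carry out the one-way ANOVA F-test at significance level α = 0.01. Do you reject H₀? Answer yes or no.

reject H₀: yes

Group means [48.43, 37.75, 21.50, 45.75], grand mean 39.970
SSB = Σnᵢ(x̄ᵢ−x̄)² = 2988.005; SSW = ΣΣ(x−x̄ᵢ)² = 688.964
MSB = 2988.005/3 = 996.0018; MSW = 688.964/29 = 23.7574
F = MSB/MSW = 41.9239
df = (3, 29)
p-value (upper-tail) = 0.00000
At α=0.01: p < α → reject H₀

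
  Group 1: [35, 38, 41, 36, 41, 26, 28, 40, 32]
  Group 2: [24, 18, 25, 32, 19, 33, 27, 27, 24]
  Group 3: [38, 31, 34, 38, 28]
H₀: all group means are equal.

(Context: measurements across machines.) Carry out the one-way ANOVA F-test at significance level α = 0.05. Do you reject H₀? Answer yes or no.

reject H₀: yes

Group means [35.22, 25.44, 33.80], grand mean 31.087
SSB = Σnᵢ(x̄ᵢ−x̄)² = 477.248; SSW = ΣΣ(x−x̄ᵢ)² = 528.578
MSB = 477.248/2 = 238.6242; MSW = 528.578/20 = 26.4289
F = MSB/MSW = 9.0289
df = (2, 20)
p-value (upper-tail) = 0.00161
At α=0.05: p < α → reject H₀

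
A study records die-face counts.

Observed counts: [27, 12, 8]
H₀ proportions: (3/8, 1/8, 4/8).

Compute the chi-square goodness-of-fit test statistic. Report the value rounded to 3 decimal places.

n = 47; E_i = n·p_i = [17.62, 5.88, 23.50]
χ² = (27−17.62)²/17.62 + (12−5.88)²/5.88 + (8−23.50)²/23.50 = 21.5957
df = 2

test statistic = 21.596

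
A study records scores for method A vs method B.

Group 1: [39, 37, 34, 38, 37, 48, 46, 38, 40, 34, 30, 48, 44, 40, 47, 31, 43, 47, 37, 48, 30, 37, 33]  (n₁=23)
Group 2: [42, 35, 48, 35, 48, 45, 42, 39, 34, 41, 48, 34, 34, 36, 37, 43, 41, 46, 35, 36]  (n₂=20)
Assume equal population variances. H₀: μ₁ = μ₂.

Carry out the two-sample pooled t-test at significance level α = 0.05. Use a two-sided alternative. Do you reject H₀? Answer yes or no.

x̄₁=39.391, s₁=5.990, n₁=23
x̄₂=39.950, s₂=5.114, n₂=20
s_p² = [22·5.990² + 19·5.114²]/41 = 31.3763
SE = √(s_p²·(1/23+1/20)) = 1.7126
t = (39.391−39.950)/1.7126 = -0.3262
df = 41
p-value (two-sided) = 0.74591
At α=0.05: p ≥ α → fail to reject H₀

reject H₀: no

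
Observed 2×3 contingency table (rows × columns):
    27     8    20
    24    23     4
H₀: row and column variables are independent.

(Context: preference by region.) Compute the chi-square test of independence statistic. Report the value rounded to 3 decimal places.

test statistic = 17.976

Row totals [55, 51], col totals [51, 31, 24], n=106
χ² = (27−26.46)²/26.46 + (8−16.08)²/16.08 + (20−12.45)²/12.45 + (24−24.54)²/24.54 + (23−14.92)²/14.92 + (4−11.55)²/11.55 = 17.9759
df = 2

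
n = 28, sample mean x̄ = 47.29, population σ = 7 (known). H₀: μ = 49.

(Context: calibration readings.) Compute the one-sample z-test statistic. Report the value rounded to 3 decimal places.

SE = σ/√n = 7/√28 = 1.3229
z = (x̄−μ₀)/SE = (47.29−49)/1.3229 = -1.2926

test statistic = -1.293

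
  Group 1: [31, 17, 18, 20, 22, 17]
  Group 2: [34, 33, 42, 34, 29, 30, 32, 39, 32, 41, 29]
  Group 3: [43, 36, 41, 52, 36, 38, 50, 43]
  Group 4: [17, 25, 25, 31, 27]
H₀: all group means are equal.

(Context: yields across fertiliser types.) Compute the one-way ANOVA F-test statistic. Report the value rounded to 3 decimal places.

test statistic = 23.097

Group means [20.83, 34.09, 42.38, 25.00], grand mean 32.133
SSB = Σnᵢ(x̄ᵢ−x̄)² = 1901.849; SSW = ΣΣ(x−x̄ᵢ)² = 713.617
MSB = 1901.849/3 = 633.9497; MSW = 713.617/26 = 27.4468
F = MSB/MSW = 23.0974
df = (3, 26)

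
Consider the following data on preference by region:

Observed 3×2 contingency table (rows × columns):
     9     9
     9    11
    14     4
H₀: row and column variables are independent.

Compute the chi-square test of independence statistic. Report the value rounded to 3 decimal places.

test statistic = 4.709

Row totals [18, 20, 18], col totals [32, 24], n=56
χ² = (9−10.29)²/10.29 + (9−7.71)²/7.71 + (9−11.43)²/11.43 + (11−8.57)²/8.57 + (14−10.29)²/10.29 + (4−7.71)²/7.71 = 4.7088
df = 2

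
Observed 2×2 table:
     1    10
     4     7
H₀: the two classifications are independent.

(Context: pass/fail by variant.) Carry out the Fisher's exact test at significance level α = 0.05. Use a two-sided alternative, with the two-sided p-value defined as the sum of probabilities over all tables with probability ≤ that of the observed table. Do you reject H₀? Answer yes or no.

Margins: r₁=11, r₂=11, c₁=5, c₂=17, n=22
p_obs = C(11,1)·C(11,4)/C(22,5); sum pmf over tables with pmf ≤ p_obs
p-value (two-sided) = 0.31078
At α=0.05: p ≥ α → fail to reject H₀

reject H₀: no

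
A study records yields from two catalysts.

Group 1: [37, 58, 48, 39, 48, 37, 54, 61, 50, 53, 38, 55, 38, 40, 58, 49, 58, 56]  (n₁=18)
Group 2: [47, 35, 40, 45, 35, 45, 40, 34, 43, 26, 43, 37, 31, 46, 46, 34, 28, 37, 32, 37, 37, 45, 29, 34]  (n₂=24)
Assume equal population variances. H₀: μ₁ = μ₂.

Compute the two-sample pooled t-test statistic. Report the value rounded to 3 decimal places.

x̄₁=48.722, s₁=8.491, n₁=18
x̄₂=37.750, s₂=6.229, n₂=24
s_p² = [17·8.491² + 23·6.229²]/40 = 52.9528
SE = √(s_p²·(1/18+1/24)) = 2.2690
t = (48.722−37.750)/2.2690 = 4.8358
df = 40

test statistic = 4.836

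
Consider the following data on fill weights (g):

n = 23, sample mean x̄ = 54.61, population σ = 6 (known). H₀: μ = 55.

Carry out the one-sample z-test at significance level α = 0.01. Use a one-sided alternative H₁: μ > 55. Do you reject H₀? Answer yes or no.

reject H₀: no

SE = σ/√n = 6/√23 = 1.2511
z = (x̄−μ₀)/SE = (54.61−55)/1.2511 = -0.3117
p-value (one-sided, H₁ greater) = 0.62238
At α=0.01: p ≥ α → fail to reject H₀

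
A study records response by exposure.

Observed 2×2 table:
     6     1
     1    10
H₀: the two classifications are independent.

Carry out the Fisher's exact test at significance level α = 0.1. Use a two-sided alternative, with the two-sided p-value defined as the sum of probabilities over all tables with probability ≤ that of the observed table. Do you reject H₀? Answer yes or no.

reject H₀: yes

Margins: r₁=7, r₂=11, c₁=7, c₂=11, n=18
p_obs = C(7,6)·C(11,1)/C(18,7); sum pmf over tables with pmf ≤ p_obs
p-value (two-sided) = 0.00245
At α=0.1: p < α → reject H₀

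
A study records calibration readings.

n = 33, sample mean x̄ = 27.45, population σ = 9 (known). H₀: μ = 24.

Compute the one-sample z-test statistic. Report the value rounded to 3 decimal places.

test statistic = 2.202

SE = σ/√n = 9/√33 = 1.5667
z = (x̄−μ₀)/SE = (27.45−24)/1.5667 = 2.2021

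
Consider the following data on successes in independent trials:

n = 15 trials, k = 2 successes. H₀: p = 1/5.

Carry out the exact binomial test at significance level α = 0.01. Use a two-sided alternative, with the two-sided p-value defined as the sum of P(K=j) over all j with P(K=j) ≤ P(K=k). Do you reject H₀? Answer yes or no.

reject H₀: no

Exact binomial: n=15, k=2, p₀=1/5=0.2000
P(X=j) = C(n,j)·p₀^j·(1−p₀)^(n−j); p = Σ P(X=j) over j with P(X=j) ≤ P(X=2)
p-value (two-sided) = 0.74986
At α=0.01: p ≥ α → fail to reject H₀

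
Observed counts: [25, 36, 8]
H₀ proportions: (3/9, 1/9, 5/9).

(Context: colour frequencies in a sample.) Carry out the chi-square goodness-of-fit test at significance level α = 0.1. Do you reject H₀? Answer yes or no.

reject H₀: yes

n = 69; E_i = n·p_i = [23.00, 7.67, 38.33]
χ² = (25−23.00)²/23.00 + (36−7.67)²/7.67 + (8−38.33)²/38.33 = 128.8870
df = 2
p-value (upper-tail) = 0.00000
At α=0.1: p < α → reject H₀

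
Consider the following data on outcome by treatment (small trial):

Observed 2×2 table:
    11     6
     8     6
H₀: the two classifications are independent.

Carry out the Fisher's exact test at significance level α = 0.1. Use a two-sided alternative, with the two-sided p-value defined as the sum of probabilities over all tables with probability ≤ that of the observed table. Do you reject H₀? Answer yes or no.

reject H₀: no

Margins: r₁=17, r₂=14, c₁=19, c₂=12, n=31
p_obs = C(17,11)·C(14,8)/C(31,19); sum pmf over tables with pmf ≤ p_obs
p-value (two-sided) = 0.72410
At α=0.1: p ≥ α → fail to reject H₀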